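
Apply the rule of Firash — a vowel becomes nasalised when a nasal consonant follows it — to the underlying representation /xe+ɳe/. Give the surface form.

[xẽɳe]

/e/ sits next to the nasal /ɳ/ and is therefore nasalised to [ẽ].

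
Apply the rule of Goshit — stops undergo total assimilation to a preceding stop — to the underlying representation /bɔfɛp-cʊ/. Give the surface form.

[bɔfɛppʊ]

/c/ is the segment targeted by the rule; it sits immediately after /p/, so it assimilates completely and surfaces as [p].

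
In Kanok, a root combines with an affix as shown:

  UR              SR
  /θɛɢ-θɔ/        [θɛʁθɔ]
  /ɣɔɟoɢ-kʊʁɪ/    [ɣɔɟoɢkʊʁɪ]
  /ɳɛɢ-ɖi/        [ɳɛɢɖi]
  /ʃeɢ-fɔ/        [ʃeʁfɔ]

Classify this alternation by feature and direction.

regressive manner assimilation

Underlying /ɢ/ is realised as [ʁ] next to /θ/; /θ/ itself does not change.
/ɢ/ is a stop while /θ/ is a fricative; the output [ʁ] is a fricative, matching the trigger — so the feature that spreads is manner.
Place and voice are unchanged, so the assimilation is partial, not total.
The other alternating form patterns the same way: /ɢ/ → [ʁ] before /f/ (stop → fricative, matching a fricative) — only manner changes, and always toward the following segment.
No alternation appears in [ɣɔɟoɢkʊʁɪ], [ɳɛɢɖi]: there the adjacent consonants already agree in manner (/ɢ/ and /k/ are both stops; /ɢ/ and /ɖ/ are both stops), so these forms are consistent with the same rule.
The trigger is the following segment, so the direction is regressive (anticipatory).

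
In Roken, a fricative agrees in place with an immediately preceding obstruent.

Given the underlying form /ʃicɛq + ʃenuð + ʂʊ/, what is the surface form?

/ʃ/ is a voiceless postalveolar fricative. The preceding trigger /q/ is uvular, so /ʃ/ must become uvular as well.
Changing only its place to uvular gives [χ] — the voiceless uvular fricative.
The same rule applies at the second boundary: /ʂ/ → [θ] next to /ð/.

[ʃicɛqχenuðθʊ]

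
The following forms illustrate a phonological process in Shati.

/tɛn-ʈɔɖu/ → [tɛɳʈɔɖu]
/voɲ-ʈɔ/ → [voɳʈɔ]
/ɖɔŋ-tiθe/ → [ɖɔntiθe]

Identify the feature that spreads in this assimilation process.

The segment that alternates is /n/, which surfaces as [ɳ] when adjacent to /ʈ/.
The change alveolar → retroflex matches the place of the following /ʈ/, identifying this as place assimilation.
The other alternating forms pattern the same way: /ɲ/ → [ɳ] before /ʈ/ (palatal → retroflex, matching retroflex); /ŋ/ → [n] before /t/ (velar → alveolar, matching alveolar) — only place changes, and always toward the following segment.

place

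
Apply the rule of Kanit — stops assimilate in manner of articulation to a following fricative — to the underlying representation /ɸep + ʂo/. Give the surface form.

The rule targets /p/ (voiceless bilabial stop), which sits before the trigger /ʂ/ (fricative).
Changing only its manner to fricative gives [ɸ] — the voiceless bilabial fricative.

[ɸeɸʂo]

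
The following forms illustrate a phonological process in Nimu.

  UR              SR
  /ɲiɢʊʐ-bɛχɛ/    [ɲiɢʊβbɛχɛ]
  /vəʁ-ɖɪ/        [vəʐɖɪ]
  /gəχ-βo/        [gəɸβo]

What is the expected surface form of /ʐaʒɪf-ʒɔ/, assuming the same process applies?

[ʐaʒɪʃʒɔ]

The data show regressive place assimilation: /ʐ/ → [β] before /b/; /ʁ/ → [ʐ] before /ɖ/; /χ/ → [ɸ] before /β/. In each pair only place changes, matching the following consonant, while manner and voice stay constant.
/f/ is a voiceless labiodental fricative. The following trigger /ʒ/ is postalveolar, so /f/ must become postalveolar as well.
A voiceless postalveolar fricative is [ʃ], so the surface segment is [ʃ].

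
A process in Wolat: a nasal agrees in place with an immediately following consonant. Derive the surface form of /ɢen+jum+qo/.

[ɢeɲjuɴqo]

The rule targets /n/ (voiced alveolar nasal), which sits before the trigger /j/ (palatal).
Changing only its place to palatal gives [ɲ] — the voiced palatal nasal.
At the second juncture, /m/ likewise becomes [ɴ] adjacent to /q/.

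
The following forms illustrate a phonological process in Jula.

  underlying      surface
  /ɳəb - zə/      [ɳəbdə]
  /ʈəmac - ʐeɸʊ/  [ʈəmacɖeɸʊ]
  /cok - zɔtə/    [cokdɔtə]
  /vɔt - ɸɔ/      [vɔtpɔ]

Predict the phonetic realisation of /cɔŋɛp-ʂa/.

The data show progressive manner assimilation: /z/ → [d] after /b/; /ʐ/ → [ɖ] after /c/; /z/ → [d] after /k/; /ɸ/ → [p] after /t/. In each pair only manner changes, matching the preceding consonant, while place and voice stay constant.
/ʂ/ is a voiceless retroflex fricative. The preceding trigger /p/ is a stop, so /ʂ/ must become a stop as well.
A voiceless retroflex stop is [ʈ], so the surface segment is [ʈ].

[cɔŋɛpʈa]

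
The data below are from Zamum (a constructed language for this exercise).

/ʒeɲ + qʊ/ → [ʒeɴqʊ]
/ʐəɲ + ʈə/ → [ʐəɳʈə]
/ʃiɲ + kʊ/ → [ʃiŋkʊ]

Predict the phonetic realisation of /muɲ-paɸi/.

[mumpaɸi]

The data show regressive place assimilation: /ɲ/ → [ɴ] before /q/; /ɲ/ → [ɳ] before /ʈ/; /ɲ/ → [ŋ] before /k/. In each pair only place changes, matching the following consonant, while manner and voice stay constant.
The rule targets /ɲ/ (voiced palatal nasal), which sits before the trigger /p/ (bilabial).
A voiced bilabial nasal is [m], so the surface segment is [m].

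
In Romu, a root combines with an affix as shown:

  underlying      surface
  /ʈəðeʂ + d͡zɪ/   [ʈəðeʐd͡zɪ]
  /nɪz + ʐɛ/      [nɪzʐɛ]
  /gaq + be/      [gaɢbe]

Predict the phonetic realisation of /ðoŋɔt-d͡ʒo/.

[ðoŋɔdd͡ʒo]

The data show regressive voicing assimilation: /ʂ/ → [ʐ] before /d͡z/; /q/ → [ɢ] before /b/. In each pair only voicing changes, matching the following consonant, while place and manner stay constant.
No alternation appears in [nɪzʐɛ]: there the adjacent consonants already agree in voicing (/z/ and /ʐ/ are both voiced), so this form is consistent with the same rule.
/t/ is a voiceless alveolar stop. The following trigger /d͡ʒ/ is voiced, so /t/ must become voiced as well.
The voiced alveolar stop is [d], so /t/ → [d].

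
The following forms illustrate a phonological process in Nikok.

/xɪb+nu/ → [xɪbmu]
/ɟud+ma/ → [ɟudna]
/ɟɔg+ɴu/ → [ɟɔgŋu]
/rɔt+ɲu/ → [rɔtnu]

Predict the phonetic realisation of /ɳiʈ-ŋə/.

[ɳiʈɳə]

The data show progressive place assimilation: /n/ → [m] after /b/; /m/ → [n] after /d/; /ɴ/ → [ŋ] after /g/; /ɲ/ → [n] after /t/. In each pair only place changes, matching the preceding consonant, while manner and voice stay constant.
/ŋ/ is a voiced velar nasal. The preceding trigger /ʈ/ is retroflex, so /ŋ/ must become retroflex as well.
A voiced retroflex nasal is [ɳ], so the surface segment is [ɳ].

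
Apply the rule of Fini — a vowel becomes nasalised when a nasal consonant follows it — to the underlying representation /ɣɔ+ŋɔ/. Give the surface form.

/ɔ/ sits next to the nasal /ŋ/ and is therefore nasalised to [ɔ̃].

[ɣɔ̃ŋɔ]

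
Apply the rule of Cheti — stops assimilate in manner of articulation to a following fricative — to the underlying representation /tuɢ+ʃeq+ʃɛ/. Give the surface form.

[tuʁʃeχʃɛ]

/ɢ/ is a voiced uvular stop. The following trigger /ʃ/ is a fricative, so /ɢ/ must become a fricative as well.
The voiced uvular fricative is [ʁ], so /ɢ/ → [ʁ].
At the second juncture, /q/ likewise becomes [χ] adjacent to /ʃ/.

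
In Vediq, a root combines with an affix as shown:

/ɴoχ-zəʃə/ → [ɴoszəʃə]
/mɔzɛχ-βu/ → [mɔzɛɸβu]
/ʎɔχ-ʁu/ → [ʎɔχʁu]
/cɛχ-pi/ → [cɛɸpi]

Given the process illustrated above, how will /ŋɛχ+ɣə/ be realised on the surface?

The data show regressive place assimilation: /χ/ → [s] before /z/; /χ/ → [ɸ] before /β/; /χ/ → [ɸ] before /p/. In each pair only place changes, matching the following consonant, while manner and voice stay constant.
No alternation appears in [ʎɔχʁu]: there the adjacent consonants already agree in place (/χ/ and /ʁ/ are both uvular), so this form is consistent with the same rule.
The rule targets /χ/ (voiceless uvular fricative), which sits before the trigger /ɣ/ (velar).
A voiceless velar fricative is [x], so the surface segment is [x].

[ŋɛxɣə]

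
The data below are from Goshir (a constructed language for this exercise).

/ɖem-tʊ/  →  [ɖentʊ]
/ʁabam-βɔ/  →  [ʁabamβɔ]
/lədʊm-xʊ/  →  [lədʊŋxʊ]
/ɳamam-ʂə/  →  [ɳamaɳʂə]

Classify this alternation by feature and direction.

regressive place assimilation

The segment that alternates is /m/, which surfaces as [n] when adjacent to /t/.
/m/ is bilabial while /t/ is alveolar; the output [n] is alveolar, matching the trigger — so the feature that spreads is place.
Manner and voice are unchanged, so the assimilation is partial, not total.
Checking the remaining alternations: /m/ → [ŋ] before /x/ (bilabial → velar, matching velar); /m/ → [ɳ] before /ʂ/ (bilabial → retroflex, matching retroflex) — only place changes, and always toward the following segment.
No alternation appears in [ʁabamβɔ]: there the adjacent consonants already agree in place (/m/ and /β/ are both bilabial), so this form is consistent with the same rule.
Since the segment that changes precedes the conditioning segment, the assimilation is regressive.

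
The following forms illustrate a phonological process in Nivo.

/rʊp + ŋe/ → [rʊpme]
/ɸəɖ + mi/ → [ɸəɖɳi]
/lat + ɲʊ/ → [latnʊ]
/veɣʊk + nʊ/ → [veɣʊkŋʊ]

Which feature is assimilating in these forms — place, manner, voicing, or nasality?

place

Underlying /ŋ/ is realised as [m] next to /p/; /p/ itself does not change.
/ŋ/ is velar while /p/ is bilabial; the output [m] is bilabial, matching the trigger — so the feature that spreads is place.
The same holds elsewhere in the data: /m/ → [ɳ] after /ɖ/ (bilabial → retroflex, matching retroflex); /ɲ/ → [n] after /t/ (palatal → alveolar, matching alveolar); /n/ → [ŋ] after /k/ (alveolar → velar, matching velar) — only place changes, and always toward the preceding segment.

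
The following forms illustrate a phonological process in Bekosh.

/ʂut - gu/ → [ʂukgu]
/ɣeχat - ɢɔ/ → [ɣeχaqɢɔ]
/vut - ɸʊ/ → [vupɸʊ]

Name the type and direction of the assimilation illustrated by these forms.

Underlying /t/ is realised as [k] next to /g/; /g/ itself does not change.
The change alveolar → velar matches the place of the following /g/, identifying this as place assimilation.
Manner and voice are unchanged, so the assimilation is partial, not total.
Checking the remaining alternations: /t/ → [q] before /ɢ/ (alveolar → uvular, matching uvular); /t/ → [p] before /ɸ/ (alveolar → bilabial, matching bilabial) — only place changes, and always toward the following segment.
The trigger is the following segment, so the direction is regressive (anticipatory).

regressive place assimilation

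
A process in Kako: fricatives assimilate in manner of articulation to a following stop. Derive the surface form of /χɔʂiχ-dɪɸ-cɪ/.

[χɔʂiqdɪpcɪ]

The rule targets /χ/ (voiceless uvular fricative), which sits before the trigger /d/ (stop).
A voiceless uvular stop is [q], so the surface segment is [q].
At the second juncture, /ɸ/ likewise becomes [p] adjacent to /c/.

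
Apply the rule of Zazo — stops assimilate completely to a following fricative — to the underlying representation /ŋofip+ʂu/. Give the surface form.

/p/ is the segment targeted by the rule; it sits immediately before /ʂ/, so it assimilates completely and surfaces as [ʂ].

[ŋofiʂʂu]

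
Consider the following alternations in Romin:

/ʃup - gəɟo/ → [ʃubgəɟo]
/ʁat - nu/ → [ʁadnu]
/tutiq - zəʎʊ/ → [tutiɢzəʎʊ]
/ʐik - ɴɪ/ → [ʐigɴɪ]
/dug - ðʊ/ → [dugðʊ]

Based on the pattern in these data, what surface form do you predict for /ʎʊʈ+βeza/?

[ʎʊɖβeza]

The data show regressive voicing assimilation: /p/ → [b] before /g/; /t/ → [d] before /n/; /q/ → [ɢ] before /z/; /k/ → [g] before /ɴ/. In each pair only voicing changes, matching the following consonant, while place and manner stay constant.
Nothing changes in [dugðʊ]: there the adjacent consonants already agree in voicing (/g/ and /ð/ are both voiced), so this form is consistent with the same rule.
/ʈ/ is a voiceless retroflex stop. The following trigger /β/ is voiced, so /ʈ/ must become voiced as well.
A voiced retroflex stop is [ɖ], so the surface segment is [ɖ].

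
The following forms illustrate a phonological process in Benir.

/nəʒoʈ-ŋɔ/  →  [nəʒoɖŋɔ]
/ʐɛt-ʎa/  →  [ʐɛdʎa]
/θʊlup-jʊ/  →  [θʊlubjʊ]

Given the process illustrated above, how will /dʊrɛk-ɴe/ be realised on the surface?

The data show regressive voicing assimilation: /ʈ/ → [ɖ] before /ŋ/; /t/ → [d] before /ʎ/; /p/ → [b] before /j/. In each pair only voicing changes, matching the following consonant, while place and manner stay constant.
/k/ is a voiceless velar stop. The following trigger /ɴ/ is voiced, so /k/ must become voiced as well.
The voiced velar stop is [g], so /k/ → [g].

[dʊrɛgɴe]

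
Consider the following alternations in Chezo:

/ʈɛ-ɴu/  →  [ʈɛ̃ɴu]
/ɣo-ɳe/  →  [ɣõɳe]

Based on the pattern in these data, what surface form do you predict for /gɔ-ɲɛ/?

The data show regressive nasality assimilation (vowel nasalisation): /ɛ/ → [ɛ̃] before /ɴ/; /o/ → [õ] before /ɳ/ — a vowel is nasalised by an immediately following nasal consonant.
/ɔ/ sits next to the nasal /ɲ/ and is therefore nasalised to [ɔ̃].

[gɔ̃ɲɛ]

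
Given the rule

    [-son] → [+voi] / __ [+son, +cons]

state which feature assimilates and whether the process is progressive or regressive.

regressive voicing assimilation

The structural change is [+voi], and the conditioning segment [+son, +cons] (a sonorant consonant) is itself voiced, so the target comes to share the voicing of its neighbour — voicing assimilation.
Since the environment is written after the underscore, the trigger follows the target; the direction is regressive.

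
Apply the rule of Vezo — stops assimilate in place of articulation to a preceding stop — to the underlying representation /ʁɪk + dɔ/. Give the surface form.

[ʁɪkgɔ]

/d/ is a voiced alveolar stop. The preceding trigger /k/ is velar, so /d/ must become velar as well.
The voiced velar stop is [g], so /d/ → [g].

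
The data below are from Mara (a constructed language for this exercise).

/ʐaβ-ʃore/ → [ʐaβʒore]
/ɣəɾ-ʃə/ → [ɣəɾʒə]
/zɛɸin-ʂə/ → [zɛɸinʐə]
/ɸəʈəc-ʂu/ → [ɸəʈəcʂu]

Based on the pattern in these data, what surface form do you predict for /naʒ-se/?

[naʒze]

The data show progressive voicing assimilation: /ʃ/ → [ʒ] after /β/; /ʃ/ → [ʒ] after /ɾ/; /ʂ/ → [ʐ] after /n/. In each pair only voicing changes, matching the preceding consonant, while place and manner stay constant.
Nothing changes in [ɸəʈəcʂu]: there the adjacent consonants already agree in voicing (/ʂ/ and /c/ are both voiceless), so this form is consistent with the same rule.
/s/ is a voiceless alveolar fricative. The preceding trigger /ʒ/ is voiced, so /s/ must become voiced as well.
Changing only its voicing to voiced gives [z] — the voiced alveolar fricative.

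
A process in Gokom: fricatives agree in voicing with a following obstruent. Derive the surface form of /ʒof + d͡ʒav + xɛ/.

[ʒovd͡ʒafxɛ]

The rule targets /f/ (voiceless labiodental fricative), which sits before the trigger /d͡ʒ/ (voiced).
Changing only its voicing to voiced gives [v] — the voiced labiodental fricative.
The same rule applies at the second boundary: /v/ → [f] next to /x/.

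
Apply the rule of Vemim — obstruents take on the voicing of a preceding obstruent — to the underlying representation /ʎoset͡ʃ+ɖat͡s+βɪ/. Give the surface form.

The rule targets /ɖ/ (voiced retroflex stop), which sits after the trigger /t͡ʃ/ (voiceless).
The voiceless retroflex stop is [ʈ], so /ɖ/ → [ʈ].
At the second juncture, /β/ likewise becomes [ɸ] adjacent to /t͡s/.

[ʎoset͡ʃʈat͡sɸɪ]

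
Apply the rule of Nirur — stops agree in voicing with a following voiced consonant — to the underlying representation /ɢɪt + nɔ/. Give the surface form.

[ɢɪdnɔ]

The rule targets /t/ (voiceless alveolar stop), which sits before the trigger /n/ (voiced).
A voiced alveolar stop is [d], so the surface segment is [d].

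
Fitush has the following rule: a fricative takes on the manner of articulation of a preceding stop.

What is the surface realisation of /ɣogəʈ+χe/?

[ɣogəʈqe]

/χ/ is a voiceless uvular fricative. The preceding trigger /ʈ/ is a stop, so /χ/ must become a stop as well.
A voiceless uvular stop is [q], so the surface segment is [q].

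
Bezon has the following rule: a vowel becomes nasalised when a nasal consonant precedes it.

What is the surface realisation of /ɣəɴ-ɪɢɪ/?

[ɣəɴɪ̃ɢɪ]

The vowel /ɪ/ is adjacent to the preceding nasal /ɴ/, so it acquires [+nasal] and surfaces as [ɪ̃].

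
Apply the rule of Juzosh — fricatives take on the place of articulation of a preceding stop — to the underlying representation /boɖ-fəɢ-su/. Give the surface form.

The rule targets /f/ (voiceless labiodental fricative), which sits after the trigger /ɖ/ (retroflex).
Changing only its place to retroflex gives [ʂ] — the voiceless retroflex fricative.
The same rule applies at the second boundary: /s/ → [χ] next to /ɢ/.

[boɖʂəɢχu]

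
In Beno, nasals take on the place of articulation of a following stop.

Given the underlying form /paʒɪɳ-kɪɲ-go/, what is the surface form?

The rule targets /ɳ/ (voiced retroflex nasal), which sits before the trigger /k/ (velar).
Changing only its place to velar gives [ŋ] — the voiced velar nasal.
At the second juncture, /ɲ/ likewise becomes [ŋ] adjacent to /g/.

[paʒɪŋkɪŋgo]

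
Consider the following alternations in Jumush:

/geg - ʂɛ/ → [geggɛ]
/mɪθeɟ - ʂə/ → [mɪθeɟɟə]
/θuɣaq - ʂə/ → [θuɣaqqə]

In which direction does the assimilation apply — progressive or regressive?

progressive

Underlying /ʂ/ is realised as [g] next to /g/; /g/ itself does not change.
The output [g] is identical to the trigger /g/ — every feature (place, manner, voicing) has been copied — so this is total assimilation.
The remaining alternations confirm this: /ʂ/ → [ɟ] after /ɟ/; /ʂ/ → [q] after /q/ — in each case the output is a copy of the preceding consonant.
The trigger is the preceding segment, so the direction is progressive (perseverative).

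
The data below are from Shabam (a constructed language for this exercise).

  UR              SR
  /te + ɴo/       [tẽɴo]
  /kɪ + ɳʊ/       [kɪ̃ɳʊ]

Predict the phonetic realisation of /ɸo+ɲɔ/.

The data show regressive nasality assimilation (vowel nasalisation): /e/ → [ẽ] before /ɴ/; /ɪ/ → [ɪ̃] before /ɳ/ — a vowel is nasalised by an immediately following nasal consonant.
/o/ sits next to the nasal /ɲ/ and is therefore nasalised to [õ].

[ɸõɲɔ]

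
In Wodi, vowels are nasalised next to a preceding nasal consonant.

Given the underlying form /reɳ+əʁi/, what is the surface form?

[reɳə̃ʁi]

/ə/ sits next to the nasal /ɳ/ and is therefore nasalised to [ə̃].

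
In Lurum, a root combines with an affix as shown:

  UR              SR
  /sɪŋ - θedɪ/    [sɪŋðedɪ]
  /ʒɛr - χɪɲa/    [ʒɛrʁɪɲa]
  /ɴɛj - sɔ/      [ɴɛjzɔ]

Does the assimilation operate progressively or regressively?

Underlying /θ/ is realised as [ð] next to /ŋ/; /ŋ/ itself does not change.
The change voiceless → voiced matches the voicing of the preceding /ŋ/, identifying this as voicing assimilation.
The other alternating forms pattern the same way: /χ/ → [ʁ] after /r/ (voiceless → voiced, matching voiced); /s/ → [z] after /j/ (voiceless → voiced, matching voiced) — only voicing changes, and always toward the preceding segment.
Since the segment that changes follows the conditioning segment, the assimilation is progressive.

progressive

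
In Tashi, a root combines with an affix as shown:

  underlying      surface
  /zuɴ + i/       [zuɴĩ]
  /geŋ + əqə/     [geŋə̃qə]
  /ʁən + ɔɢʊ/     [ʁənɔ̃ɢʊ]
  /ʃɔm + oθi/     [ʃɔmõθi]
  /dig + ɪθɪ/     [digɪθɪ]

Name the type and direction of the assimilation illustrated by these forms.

The vowel /i/ surfaces as nasalised [ĩ] next to the preceding nasal /ɴ/ — it has acquired the [+nasal] feature of its neighbour.
The other forms show the same pattern: /ə/ → [ə̃] after /ŋ/; /ɔ/ → [ɔ̃] after /n/; /o/ → [õ] after /m/ — each time a vowel is nasalised next to a preceding nasal.
No change occurs in [digɪθɪ] because the vowel at the boundary is adjacent to an oral consonant, not a nasal (/ɪ/ next to /g/).
Because the conditioning nasal is to the left of the vowel that changes, the process is progressive (perseverative).

progressive nasality assimilation (vowel nasalisation)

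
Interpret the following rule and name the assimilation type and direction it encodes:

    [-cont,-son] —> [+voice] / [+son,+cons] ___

progressive voicing assimilation

The target ([-cont,-son], stops) acquires [+voice] next to a sonorant consonant ([+son,+cons]) — it takes on the voicing of its neighbour, so the feature that spreads is voicing.
Since the environment is written before the underscore, the trigger precedes the target; the direction is progressive.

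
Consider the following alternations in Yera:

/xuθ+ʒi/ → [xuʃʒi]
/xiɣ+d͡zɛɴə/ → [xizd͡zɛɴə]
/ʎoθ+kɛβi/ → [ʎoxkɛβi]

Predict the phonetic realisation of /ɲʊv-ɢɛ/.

[ɲʊʁɢɛ]

The data show regressive place assimilation: /θ/ → [ʃ] before /ʒ/; /ɣ/ → [z] before /d͡z/; /θ/ → [x] before /k/. In each pair only place changes, matching the following consonant, while manner and voice stay constant.
/v/ is a voiced labiodental fricative. The following trigger /ɢ/ is uvular, so /v/ must become uvular as well.
The voiced uvular fricative is [ʁ], so /v/ → [ʁ].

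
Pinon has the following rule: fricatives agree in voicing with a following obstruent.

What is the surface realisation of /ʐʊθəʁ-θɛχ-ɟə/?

The rule targets /ʁ/ (voiced uvular fricative), which sits before the trigger /θ/ (voiceless).
Changing only its voicing to voiceless gives [χ] — the voiceless uvular fricative.
The same rule applies at the second boundary: /χ/ → [ʁ] next to /ɟ/.

[ʐʊθəχθɛʁɟə]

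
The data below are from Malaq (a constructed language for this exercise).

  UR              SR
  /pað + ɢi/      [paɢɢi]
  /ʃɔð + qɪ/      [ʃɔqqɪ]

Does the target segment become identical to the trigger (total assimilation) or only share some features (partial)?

total assimilation

Underlying /ð/ is realised as [ɢ] next to /ɢ/; /ɢ/ itself does not change.
The output [ɢ] is identical to the trigger /ɢ/ — every feature (place, manner, voicing) has been copied — so this is total assimilation.
The other form behaves the same way: /ð/ → [q] before /q/ — in each case the output is a copy of the following consonant.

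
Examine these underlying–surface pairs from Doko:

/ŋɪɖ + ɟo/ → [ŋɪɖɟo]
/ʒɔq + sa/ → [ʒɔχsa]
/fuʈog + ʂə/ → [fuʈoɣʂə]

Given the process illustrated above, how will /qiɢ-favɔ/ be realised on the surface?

The data show regressive manner assimilation: /q/ → [χ] before /s/; /g/ → [ɣ] before /ʂ/. In each pair only manner changes, matching the following consonant, while place and voice stay constant.
No alternation appears in [ŋɪɖɟo]: there the adjacent consonants already agree in manner (/ɖ/ and /ɟ/ are both stops), so this form is consistent with the same rule.
The rule targets /ɢ/ (voiced uvular stop), which sits before the trigger /f/ (fricative).
The voiced uvular fricative is [ʁ], so /ɢ/ → [ʁ].

[qiʁfavɔ]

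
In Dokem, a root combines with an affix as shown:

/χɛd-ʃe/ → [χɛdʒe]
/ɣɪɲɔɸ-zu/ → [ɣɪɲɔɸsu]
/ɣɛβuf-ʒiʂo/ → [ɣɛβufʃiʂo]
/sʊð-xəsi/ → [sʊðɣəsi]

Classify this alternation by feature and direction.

The segment that alternates is /ʃ/, which surfaces as [ʒ] when adjacent to /d/.
The change voiceless → voiced matches the voicing of the preceding /d/, identifying this as voicing assimilation.
Place and manner are unchanged, so the assimilation is partial, not total.
The other alternating forms pattern the same way: /z/ → [s] after /ɸ/ (voiced → voiceless, matching voiceless); /ʒ/ → [ʃ] after /f/ (voiced → voiceless, matching voiceless); /x/ → [ɣ] after /ð/ (voiceless → voiced, matching voiced) — only voicing changes, and always toward the preceding segment.
Since the segment that changes follows the conditioning segment, the assimilation is progressive.

progressive voicing assimilation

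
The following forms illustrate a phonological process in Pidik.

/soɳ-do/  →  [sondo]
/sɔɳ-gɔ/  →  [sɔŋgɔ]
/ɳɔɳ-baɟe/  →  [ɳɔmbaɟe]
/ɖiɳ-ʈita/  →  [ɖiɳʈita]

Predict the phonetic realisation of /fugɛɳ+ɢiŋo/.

[fugɛɴɢiŋo]

The data show regressive place assimilation: /ɳ/ → [n] before /d/; /ɳ/ → [ŋ] before /g/; /ɳ/ → [m] before /b/. In each pair only place changes, matching the following consonant, while manner and voice stay constant.
No alternation appears in [ɖiɳʈita]: there the adjacent consonants already agree in place (/ɳ/ and /ʈ/ are both retroflex), so this form is consistent with the same rule.
/ɳ/ is a voiced retroflex nasal. The following trigger /ɢ/ is uvular, so /ɳ/ must become uvular as well.
A voiced uvular nasal is [ɴ], so the surface segment is [ɴ].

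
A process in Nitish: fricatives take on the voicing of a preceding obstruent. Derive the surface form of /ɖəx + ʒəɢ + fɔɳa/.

[ɖəxʃəɢvɔɳa]

The rule targets /ʒ/ (voiced postalveolar fricative), which sits after the trigger /x/ (voiceless).
The voiceless postalveolar fricative is [ʃ], so /ʒ/ → [ʃ].
The same rule applies at the second boundary: /f/ → [v] next to /ɢ/.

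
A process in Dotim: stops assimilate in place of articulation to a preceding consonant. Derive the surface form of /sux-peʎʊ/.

[suxkeʎʊ]

/p/ is a voiceless bilabial stop. The preceding trigger /x/ is velar, so /p/ must become velar as well.
The voiceless velar stop is [k], so /p/ → [k].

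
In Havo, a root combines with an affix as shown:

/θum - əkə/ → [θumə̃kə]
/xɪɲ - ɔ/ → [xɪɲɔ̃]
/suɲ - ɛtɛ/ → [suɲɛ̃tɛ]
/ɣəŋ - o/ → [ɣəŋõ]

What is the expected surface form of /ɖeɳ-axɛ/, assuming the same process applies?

The data show progressive nasality assimilation (vowel nasalisation): /ə/ → [ə̃] after /m/; /ɔ/ → [ɔ̃] after /ɲ/; /ɛ/ → [ɛ̃] after /ɲ/; /o/ → [õ] after /ŋ/ — a vowel is nasalised by an immediately preceding nasal consonant.
/a/ sits next to the nasal /ɳ/ and is therefore nasalised to [ã].

[ɖeɳãxɛ]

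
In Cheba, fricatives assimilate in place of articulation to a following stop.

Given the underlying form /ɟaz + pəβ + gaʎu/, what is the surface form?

/z/ is a voiced alveolar fricative. The following trigger /p/ is bilabial, so /z/ must become bilabial as well.
A voiced bilabial fricative is [β], so the surface segment is [β].
At the second juncture, /β/ likewise becomes [ɣ] adjacent to /g/.

[ɟaβpəɣgaʎu]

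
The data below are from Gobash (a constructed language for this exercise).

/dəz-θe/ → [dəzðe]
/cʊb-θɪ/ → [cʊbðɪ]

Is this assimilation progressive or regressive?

The segment that alternates is /θ/, which surfaces as [ð] when adjacent to /z/.
/θ/ is voiceless while /z/ is voiced; the output [ð] is voiced, matching the trigger — so the feature that spreads is voicing.
Checking the remaining alternation: /θ/ → [ð] after /b/ (voiceless → voiced, matching voiced) — only voicing changes, and always toward the preceding segment.
Since the segment that changes follows the conditioning segment, the assimilation is progressive.

progressive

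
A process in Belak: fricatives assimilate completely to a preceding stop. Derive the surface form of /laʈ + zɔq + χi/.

[laʈʈɔqqi]

/z/ is the segment targeted by the rule; it sits immediately after /ʈ/, so it assimilates completely and surfaces as [ʈ].
The same rule applies at the second boundary: /χ/ → [q] next to /q/.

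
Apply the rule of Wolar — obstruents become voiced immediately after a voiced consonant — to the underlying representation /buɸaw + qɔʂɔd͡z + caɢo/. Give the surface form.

The rule targets /q/ (voiceless uvular stop), which sits after the trigger /w/ (voiced).
A voiced uvular stop is [ɢ], so the surface segment is [ɢ].
The same rule applies at the second boundary: /c/ → [ɟ] next to /d͡z/.

[buɸawɢɔʂɔd͡zɟaɢo]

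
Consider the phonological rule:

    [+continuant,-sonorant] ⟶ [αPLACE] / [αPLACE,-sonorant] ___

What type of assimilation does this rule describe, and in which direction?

The shared variable α links the value of the place features (abbreviated [PLACE]) on the target to the same value on the neighbouring segment, so place is the feature that assimilates.
The conditioning segment sits to the left of the focus bar, meaning the trigger precedes the segment that changes — progressive assimilation.

progressive place assimilation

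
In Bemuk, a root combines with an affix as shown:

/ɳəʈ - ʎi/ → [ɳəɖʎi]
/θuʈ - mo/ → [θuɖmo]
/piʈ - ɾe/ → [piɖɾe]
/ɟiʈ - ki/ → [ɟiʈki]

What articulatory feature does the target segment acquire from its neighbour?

voicing

The segment that alternates is /ʈ/, which surfaces as [ɖ] when adjacent to /ʎ/.
The change voiceless → voiced matches the voicing of the following /ʎ/, identifying this as voicing assimilation.
The other alternating forms pattern the same way: /ʈ/ → [ɖ] before /m/ (voiceless → voiced, matching voiced); /ʈ/ → [ɖ] before /ɾ/ (voiceless → voiced, matching voiced) — only voicing changes, and always toward the following segment.
Nothing changes in [ɟiʈki]: there the adjacent consonants already agree in voicing (/ʈ/ and /k/ are both voiceless), so this form is consistent with the same rule.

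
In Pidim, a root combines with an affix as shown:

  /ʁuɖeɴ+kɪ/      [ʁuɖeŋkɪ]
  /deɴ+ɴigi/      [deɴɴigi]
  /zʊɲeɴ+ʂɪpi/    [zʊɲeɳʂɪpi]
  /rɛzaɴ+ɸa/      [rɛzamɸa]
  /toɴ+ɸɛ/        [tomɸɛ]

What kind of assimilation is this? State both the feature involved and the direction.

Underlying /ɴ/ is realised as [ŋ] next to /k/; /k/ itself does not change.
/ɴ/ is uvular while /k/ is velar; the output [ŋ] is velar, matching the trigger — so the feature that spreads is place.
Manner and voice are unchanged, so the assimilation is partial, not total.
The same holds elsewhere in the data: /ɴ/ → [ɳ] before /ʂ/ (uvular → retroflex, matching retroflex); /ɴ/ → [m] before /ɸ/ (uvular → bilabial, matching bilabial) — only place changes, and always toward the following segment.
No alternation appears in [deɴɴigi]: there the adjacent consonants already agree in place (/ɴ/ and /ɴ/ are both uvular), so this form is consistent with the same rule.
Since the segment that changes precedes the conditioning segment, the assimilation is regressive.

regressive place assimilation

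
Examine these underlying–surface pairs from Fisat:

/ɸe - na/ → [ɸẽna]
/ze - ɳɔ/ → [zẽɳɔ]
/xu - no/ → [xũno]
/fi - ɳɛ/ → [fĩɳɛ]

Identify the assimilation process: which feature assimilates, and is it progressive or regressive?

regressive nasality assimilation (vowel nasalisation)

The vowel /e/ surfaces as nasalised [ẽ] next to the following nasal /n/ — it has acquired the [+nasal] feature of its neighbour.
Likewise in the remaining data: /e/ → [ẽ] before /ɳ/; /u/ → [ũ] before /n/; /i/ → [ĩ] before /ɳ/ — each time a vowel is nasalised next to a following nasal.
Because the conditioning nasal is to the right of the vowel that changes, the process is regressive (anticipatory).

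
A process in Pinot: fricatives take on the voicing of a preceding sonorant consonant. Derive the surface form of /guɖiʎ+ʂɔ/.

The rule targets /ʂ/ (voiceless retroflex fricative), which sits after the trigger /ʎ/ (voiced).
The voiced retroflex fricative is [ʐ], so /ʂ/ → [ʐ].

[guɖiʎʐɔ]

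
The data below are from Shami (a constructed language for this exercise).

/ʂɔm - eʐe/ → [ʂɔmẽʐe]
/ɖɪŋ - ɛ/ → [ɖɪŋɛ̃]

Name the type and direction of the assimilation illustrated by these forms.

The vowel /e/ surfaces as nasalised [ẽ] next to the preceding nasal /m/ — it has acquired the [+nasal] feature of its neighbour.
Likewise in the remaining data: /ɛ/ → [ɛ̃] after /ŋ/ — each time a vowel is nasalised next to a preceding nasal.
Because the conditioning nasal is to the left of the vowel that changes, the process is progressive (perseverative).

progressive nasality assimilation (vowel nasalisation)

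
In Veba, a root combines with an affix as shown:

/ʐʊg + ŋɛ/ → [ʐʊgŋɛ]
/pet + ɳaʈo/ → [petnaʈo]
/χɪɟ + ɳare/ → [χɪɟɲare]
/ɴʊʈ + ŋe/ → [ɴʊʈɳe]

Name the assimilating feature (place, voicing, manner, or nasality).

Comparing underlying and surface forms, /ɳ/ → [n] is the alternation; the neighbouring /t/ is constant.
/ɳ/ is retroflex while /t/ is alveolar; the output [n] is alveolar, matching the trigger — so the feature that spreads is place.
The same holds elsewhere in the data: /ɳ/ → [ɲ] after /ɟ/ (retroflex → palatal, matching palatal); /ŋ/ → [ɳ] after /ʈ/ (velar → retroflex, matching retroflex) — only place changes, and always toward the preceding segment.
Nothing changes in [ʐʊgŋɛ]: there the adjacent consonants already agree in place (/ŋ/ and /g/ are both velar), so this form is consistent with the same rule.

place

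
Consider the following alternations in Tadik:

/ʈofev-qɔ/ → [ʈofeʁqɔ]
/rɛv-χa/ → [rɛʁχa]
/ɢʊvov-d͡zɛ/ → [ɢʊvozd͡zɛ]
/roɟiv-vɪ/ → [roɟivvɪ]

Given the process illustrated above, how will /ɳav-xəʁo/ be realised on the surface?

The data show regressive place assimilation: /v/ → [ʁ] before /q/; /v/ → [ʁ] before /χ/; /v/ → [z] before /d͡z/. In each pair only place changes, matching the following consonant, while manner and voice stay constant.
No alternation appears in [roɟivvɪ]: there the adjacent consonants already agree in place (/v/ and /v/ are both labiodental), so this form is consistent with the same rule.
The rule targets /v/ (voiced labiodental fricative), which sits before the trigger /x/ (velar).
Changing only its place to velar gives [ɣ] — the voiced velar fricative.

[ɳaɣxəʁo]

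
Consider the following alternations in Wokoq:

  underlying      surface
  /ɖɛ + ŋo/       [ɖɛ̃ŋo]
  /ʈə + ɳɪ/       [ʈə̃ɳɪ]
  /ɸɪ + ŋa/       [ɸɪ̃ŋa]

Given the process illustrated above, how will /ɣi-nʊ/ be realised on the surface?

The data show regressive nasality assimilation (vowel nasalisation): /ɛ/ → [ɛ̃] before /ŋ/; /ə/ → [ə̃] before /ɳ/; /ɪ/ → [ɪ̃] before /ŋ/ — a vowel is nasalised by an immediately following nasal consonant.
/i/ sits next to the nasal /n/ and is therefore nasalised to [ĩ].

[ɣĩnʊ]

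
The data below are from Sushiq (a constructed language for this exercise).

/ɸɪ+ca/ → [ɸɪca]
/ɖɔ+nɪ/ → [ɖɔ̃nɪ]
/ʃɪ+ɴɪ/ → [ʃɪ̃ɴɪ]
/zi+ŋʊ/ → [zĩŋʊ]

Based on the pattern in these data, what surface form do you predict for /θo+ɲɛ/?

The data show regressive nasality assimilation (vowel nasalisation): /ɔ/ → [ɔ̃] before /n/; /ɪ/ → [ɪ̃] before /ɴ/; /i/ → [ĩ] before /ŋ/ — a vowel is nasalised by an immediately following nasal consonant.
No change occurs in [ɸɪca] because the vowel at the boundary is adjacent to an oral consonant, not a nasal (/ɪ/ next to /c/).
/o/ sits next to the nasal /ɲ/ and is therefore nasalised to [õ].

[θõɲɛ]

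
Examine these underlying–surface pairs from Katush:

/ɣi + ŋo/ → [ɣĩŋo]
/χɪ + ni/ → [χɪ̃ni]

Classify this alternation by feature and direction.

regressive nasality assimilation (vowel nasalisation)

The vowel /i/ surfaces as nasalised [ĩ] next to the following nasal /ŋ/ — it has acquired the [+nasal] feature of its neighbour.
The other form shows the same pattern: /ɪ/ → [ɪ̃] before /n/ — each time a vowel is nasalised next to a following nasal.
Because the conditioning nasal is to the right of the vowel that changes, the process is regressive (anticipatory).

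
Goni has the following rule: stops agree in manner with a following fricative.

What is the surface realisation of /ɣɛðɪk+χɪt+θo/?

[ɣɛðɪxχɪsθo]

/k/ is a voiceless velar stop. The following trigger /χ/ is a fricative, so /k/ must become a fricative as well.
The voiceless velar fricative is [x], so /k/ → [x].
The same rule applies at the second boundary: /t/ → [s] next to /θ/.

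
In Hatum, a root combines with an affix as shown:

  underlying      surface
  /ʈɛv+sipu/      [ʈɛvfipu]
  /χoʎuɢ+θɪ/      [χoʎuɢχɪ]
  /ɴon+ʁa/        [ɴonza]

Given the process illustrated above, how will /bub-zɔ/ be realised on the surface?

The data show progressive place assimilation: /s/ → [f] after /v/; /θ/ → [χ] after /ɢ/; /ʁ/ → [z] after /n/. In each pair only place changes, matching the preceding consonant, while manner and voice stay constant.
The rule targets /z/ (voiced alveolar fricative), which sits after the trigger /b/ (bilabial).
A voiced bilabial fricative is [β], so the surface segment is [β].

[bubβɔ]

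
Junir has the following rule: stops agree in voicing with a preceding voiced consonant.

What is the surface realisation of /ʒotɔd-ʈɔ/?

/ʈ/ is a voiceless retroflex stop. The preceding trigger /d/ is voiced, so /ʈ/ must become voiced as well.
The voiced retroflex stop is [ɖ], so /ʈ/ → [ɖ].

[ʒotɔdɖɔ]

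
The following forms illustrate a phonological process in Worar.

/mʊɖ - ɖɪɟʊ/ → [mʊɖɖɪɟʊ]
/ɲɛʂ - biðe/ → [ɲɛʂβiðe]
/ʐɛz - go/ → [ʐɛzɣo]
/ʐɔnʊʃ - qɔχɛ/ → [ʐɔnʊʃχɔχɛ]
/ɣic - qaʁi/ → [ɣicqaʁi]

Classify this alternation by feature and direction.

Comparing underlying and surface forms, /b/ → [β] is the alternation; the neighbouring /ʂ/ is constant.
The change stop → fricative matches the manner of the preceding /ʂ/, identifying this as manner assimilation.
Place and voice are unchanged, so the assimilation is partial, not total.
The same holds elsewhere in the data: /g/ → [ɣ] after /z/ (stop → fricative, matching a fricative); /q/ → [χ] after /ʃ/ (stop → fricative, matching a fricative) — only manner changes, and always toward the preceding segment.
No alternation appears in [mʊɖɖɪɟʊ], [ɣicqaʁi]: there the adjacent consonants already agree in manner (/ɖ/ and /ɖ/ are both stops; /q/ and /c/ are both stops), so these forms are consistent with the same rule.
The trigger is the preceding segment, so the direction is progressive (perseverative).

progressive manner assimilation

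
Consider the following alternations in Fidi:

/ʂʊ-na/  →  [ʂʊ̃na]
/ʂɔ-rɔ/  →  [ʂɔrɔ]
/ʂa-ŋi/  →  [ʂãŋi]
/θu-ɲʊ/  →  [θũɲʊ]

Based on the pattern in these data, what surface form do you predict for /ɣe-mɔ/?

[ɣẽmɔ]

The data show regressive nasality assimilation (vowel nasalisation): /ʊ/ → [ʊ̃] before /n/; /a/ → [ã] before /ŋ/; /u/ → [ũ] before /ɲ/ — a vowel is nasalised by an immediately following nasal consonant.
No change occurs in [ʂɔrɔ] because the vowel at the boundary is adjacent to an oral consonant, not a nasal (/ɔ/ next to /r/).
The vowel /e/ is adjacent to the following nasal /m/, so it acquires [+nasal] and surfaces as [ẽ].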